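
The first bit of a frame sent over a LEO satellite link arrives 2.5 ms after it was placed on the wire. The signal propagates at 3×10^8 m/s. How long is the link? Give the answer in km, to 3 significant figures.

d = s × t_prop = 300000000 × 0.0025 = 750 km.

750 km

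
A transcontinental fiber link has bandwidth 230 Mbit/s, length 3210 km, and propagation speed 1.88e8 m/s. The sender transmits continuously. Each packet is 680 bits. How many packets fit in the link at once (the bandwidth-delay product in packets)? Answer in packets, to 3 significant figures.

5780 packets

Propagation delay = 3210000 / 188000000 = 0.0170745 s.
BDP = R × t_prop = 230000000 × 0.0170745 = 3927130 bits.
In packets of 680 bits: 5780 packets.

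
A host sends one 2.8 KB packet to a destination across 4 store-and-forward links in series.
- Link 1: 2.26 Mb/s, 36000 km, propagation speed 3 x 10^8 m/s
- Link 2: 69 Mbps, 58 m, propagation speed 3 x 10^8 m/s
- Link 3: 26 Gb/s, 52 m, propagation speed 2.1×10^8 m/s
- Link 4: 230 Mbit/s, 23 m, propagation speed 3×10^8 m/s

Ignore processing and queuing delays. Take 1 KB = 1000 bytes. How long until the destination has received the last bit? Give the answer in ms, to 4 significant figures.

L = 22400 bits.
Transmission delays (L/R per hop): 9.9115, 0.324638, 0.000861538, 0.0973913 ms; sum = 10.3344 ms.
Propagation delays (d/s per hop): 120, 0.000193333, 0.000247619, 7.66667e-05 ms; sum = 120.001 ms.
End-to-end = 130.3 ms.

130.3 ms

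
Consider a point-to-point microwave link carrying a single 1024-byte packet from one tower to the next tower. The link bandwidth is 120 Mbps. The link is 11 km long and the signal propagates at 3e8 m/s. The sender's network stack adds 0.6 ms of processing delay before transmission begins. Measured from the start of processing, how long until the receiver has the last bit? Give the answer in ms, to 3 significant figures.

0.705 ms

L = 1024 × 8 = 8192 bits.
Transmission delay = L/R = 8192 / 120000000 = 0.0682667 ms.
Propagation delay = d/s = 11000 m / 300000000 m/s = 0.0366667 ms.
Plus processing delay 0.6 ms = 0.6 ms.
Total = 0.705 ms.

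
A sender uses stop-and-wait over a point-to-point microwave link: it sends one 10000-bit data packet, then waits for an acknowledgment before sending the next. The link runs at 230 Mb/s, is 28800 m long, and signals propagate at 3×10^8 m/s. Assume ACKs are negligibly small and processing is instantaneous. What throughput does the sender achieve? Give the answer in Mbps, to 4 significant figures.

t_tx = L/R = 10000/230000000 = 4.34783e-05 s.
t_prop = 28800/300000000 = 9.6e-05 s; RTT = 0.000192 s.
Cycle = t_tx + RTT = 0.000235478 s.
Throughput = L / cycle = 10000 / 0.000235478 = 42.47 Mbps.

42.47 Mbps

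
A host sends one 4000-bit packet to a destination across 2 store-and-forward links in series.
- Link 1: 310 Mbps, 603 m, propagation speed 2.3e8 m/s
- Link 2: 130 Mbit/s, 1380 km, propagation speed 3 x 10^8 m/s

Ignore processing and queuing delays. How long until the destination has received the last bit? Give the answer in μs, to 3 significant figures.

4650 μs

Transmission delays (L/R per hop): 12.9032, 30.7692 μs; sum = 43.6725 μs.
Propagation delays (d/s per hop): 2.62174, 4600 μs; sum = 4602.62 μs.
End-to-end = 4650 μs.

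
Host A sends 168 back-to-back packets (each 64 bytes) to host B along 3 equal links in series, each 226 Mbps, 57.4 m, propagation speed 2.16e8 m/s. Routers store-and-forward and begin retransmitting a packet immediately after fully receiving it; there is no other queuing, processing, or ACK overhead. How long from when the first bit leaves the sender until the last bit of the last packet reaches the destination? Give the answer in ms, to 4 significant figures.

Per-hop transmission t_tx = L/R = 512/226000000 = 0.00226549 ms.
Per-hop propagation t_prop = 57.4/216000000 = 0.000265741 ms.
Pipeline fill: first packet needs 3·t_tx to clear all hops; remaining 167 packets each add one t_tx.
Total = (3+168-1)·t_tx + 3·t_prop = 170·0.00226549 + 3·0.000265741 = 0.3859 ms.

0.3859 ms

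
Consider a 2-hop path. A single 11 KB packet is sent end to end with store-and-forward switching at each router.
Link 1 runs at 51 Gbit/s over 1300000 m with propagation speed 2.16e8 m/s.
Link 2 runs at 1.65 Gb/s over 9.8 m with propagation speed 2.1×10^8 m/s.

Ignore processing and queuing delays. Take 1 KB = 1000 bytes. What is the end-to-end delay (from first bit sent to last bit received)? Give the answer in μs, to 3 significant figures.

L = 88000 bits.
Transmission delays (L/R per hop): 1.72549, 53.3333 μs; sum = 55.0588 μs.
Propagation delays (d/s per hop): 6018.52, 0.0466667 μs; sum = 6018.57 μs.
End-to-end = 6070 μs.

6070 μs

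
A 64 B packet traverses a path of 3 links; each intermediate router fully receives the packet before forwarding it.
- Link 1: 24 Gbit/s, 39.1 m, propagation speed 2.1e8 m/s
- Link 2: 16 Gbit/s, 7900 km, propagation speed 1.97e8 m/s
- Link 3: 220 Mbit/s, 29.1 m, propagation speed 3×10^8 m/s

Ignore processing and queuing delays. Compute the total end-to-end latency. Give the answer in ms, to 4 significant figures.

40.10 ms

L = 64 × 8 = 512 bits.
Transmission delays (L/R per hop): 2.13333e-05, 3.2e-05, 0.00232727 ms; sum = 0.00238061 ms.
Propagation delays (d/s per hop): 0.00018619, 40.1015, 9.7e-05 ms; sum = 40.1018 ms.
End-to-end = 40.10 ms.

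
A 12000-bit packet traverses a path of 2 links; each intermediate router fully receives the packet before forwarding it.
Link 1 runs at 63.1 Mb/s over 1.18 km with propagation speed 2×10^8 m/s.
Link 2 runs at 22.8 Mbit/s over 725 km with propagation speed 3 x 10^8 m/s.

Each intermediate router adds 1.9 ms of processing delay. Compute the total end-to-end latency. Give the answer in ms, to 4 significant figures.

Transmission delays (L/R per hop): 0.190174, 0.526316 ms; sum = 0.71649 ms.
Propagation delays (d/s per hop): 0.0059, 2.41667 ms; sum = 2.42257 ms.
Processing at 1 router(s): 1 × 1.9 ms = 1.9 ms.
End-to-end = 5.039 ms.

5.039 ms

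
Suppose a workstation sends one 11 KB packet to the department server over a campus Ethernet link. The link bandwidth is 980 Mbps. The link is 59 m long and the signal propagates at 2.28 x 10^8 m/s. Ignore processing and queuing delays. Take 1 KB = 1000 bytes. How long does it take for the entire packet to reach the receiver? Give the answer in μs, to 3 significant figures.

L = 88000 bits.
Transmission delay = L/R = 88000 / 980000000 = 89.7959 μs.
Propagation delay = d/s = 59 m / 2.28e+08 m/s = 0.258772 μs.
Total = 90.1 μs.

90.1 μs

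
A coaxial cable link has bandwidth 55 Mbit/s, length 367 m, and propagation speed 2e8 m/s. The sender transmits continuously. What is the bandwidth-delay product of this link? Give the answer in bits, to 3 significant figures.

101 bits

Propagation delay = 367 / 200000000 = 1.835e-06 s.
BDP = R × t_prop = 55000000 × 1.835e-06 = 100.925 bits.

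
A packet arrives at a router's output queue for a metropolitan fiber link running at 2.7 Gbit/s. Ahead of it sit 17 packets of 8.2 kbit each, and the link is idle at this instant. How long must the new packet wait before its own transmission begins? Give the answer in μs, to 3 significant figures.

51.6 μs

Each queued packet: L/R = 8200/2700000000 = 3.03704 μs.
17 queued → 51.6296 μs.
Queuing delay = 51.6 μs.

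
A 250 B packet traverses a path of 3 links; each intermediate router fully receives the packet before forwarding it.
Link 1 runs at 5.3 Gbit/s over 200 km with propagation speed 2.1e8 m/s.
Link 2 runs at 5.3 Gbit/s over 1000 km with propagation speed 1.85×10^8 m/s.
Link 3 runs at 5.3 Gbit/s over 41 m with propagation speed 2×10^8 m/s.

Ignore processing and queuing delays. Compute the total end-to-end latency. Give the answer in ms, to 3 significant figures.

L = 250 × 8 = 2000 bits.
Transmission delay per hop = L/R = 2000/5300000000 = 0.000377358 ms; 3 hops → 0.00113208 ms.
Propagation delays (d/s per hop): 0.952381, 5.40541, 0.000205 ms; sum = 6.35799 ms.
End-to-end = 6.36 ms.

6.36 ms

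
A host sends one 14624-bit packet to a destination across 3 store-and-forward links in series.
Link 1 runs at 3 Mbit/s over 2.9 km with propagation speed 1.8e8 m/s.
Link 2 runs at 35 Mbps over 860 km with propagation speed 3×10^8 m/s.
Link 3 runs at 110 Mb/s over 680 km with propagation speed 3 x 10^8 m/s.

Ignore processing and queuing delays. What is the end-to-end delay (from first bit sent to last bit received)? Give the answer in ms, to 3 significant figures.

10.6 ms

Transmission delays (L/R per hop): 4.87467, 0.417829, 0.132945 ms; sum = 5.42544 ms.
Propagation delays (d/s per hop): 0.0161111, 2.86667, 2.26667 ms; sum = 5.14944 ms.
End-to-end = 10.6 ms.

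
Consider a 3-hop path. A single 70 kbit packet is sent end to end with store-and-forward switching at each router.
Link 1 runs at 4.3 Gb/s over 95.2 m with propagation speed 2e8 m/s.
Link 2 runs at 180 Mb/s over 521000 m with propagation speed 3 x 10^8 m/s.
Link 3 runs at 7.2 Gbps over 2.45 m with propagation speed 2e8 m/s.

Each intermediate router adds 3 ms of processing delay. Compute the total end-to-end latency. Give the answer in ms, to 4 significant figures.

L = 70000 bits.
Transmission delays (L/R per hop): 0.0162791, 0.388889, 0.00972222 ms; sum = 0.41489 ms.
Propagation delays (d/s per hop): 0.000476, 1.73667, 1.225e-05 ms; sum = 1.73715 ms.
Processing at 2 router(s): 2 × 3 ms = 6 ms.
End-to-end = 8.152 ms.

8.152 ms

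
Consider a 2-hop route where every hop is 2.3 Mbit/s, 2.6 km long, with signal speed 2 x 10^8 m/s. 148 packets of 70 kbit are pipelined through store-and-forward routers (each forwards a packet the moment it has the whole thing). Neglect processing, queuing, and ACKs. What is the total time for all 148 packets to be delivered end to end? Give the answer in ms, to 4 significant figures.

4535 ms

Per-hop transmission t_tx = L/R = 70000/2300000 = 30.4348 ms.
Per-hop propagation t_prop = 2600/200000000 = 0.013 ms.
Pipeline fill: first packet needs 2·t_tx to clear all hops; remaining 147 packets each add one t_tx.
Total = (2+148-1)·t_tx + 2·t_prop = 149·30.4348 + 2·0.013 = 4535 ms.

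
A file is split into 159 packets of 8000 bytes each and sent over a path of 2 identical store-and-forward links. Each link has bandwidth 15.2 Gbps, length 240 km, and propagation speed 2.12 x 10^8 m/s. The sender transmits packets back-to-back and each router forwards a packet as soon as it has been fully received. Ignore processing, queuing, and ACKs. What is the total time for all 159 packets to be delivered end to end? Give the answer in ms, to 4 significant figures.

Per-hop transmission t_tx = L/R = 64000/15200000000 = 0.00421053 ms.
Per-hop propagation t_prop = 240000/212000000 = 1.13208 ms.
Pipeline fill: first packet needs 2·t_tx to clear all hops; remaining 158 packets each add one t_tx.
Total = (2+159-1)·t_tx + 2·t_prop = 160·0.00421053 + 2·1.13208 = 2.938 ms.

2.938 ms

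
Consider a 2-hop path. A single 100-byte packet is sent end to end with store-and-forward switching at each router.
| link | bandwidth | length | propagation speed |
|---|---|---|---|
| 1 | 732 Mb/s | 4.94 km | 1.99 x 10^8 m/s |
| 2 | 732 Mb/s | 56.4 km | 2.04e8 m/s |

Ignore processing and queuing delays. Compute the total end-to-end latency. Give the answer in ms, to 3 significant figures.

0.303 ms

L = 100 × 8 = 800 bits.
Transmission delay per hop = L/R = 800/732000000 = 0.0010929 ms; 2 hops → 0.00218579 ms.
Propagation delays (d/s per hop): 0.0248241, 0.276471 ms; sum = 0.301295 ms.
End-to-end = 0.303 ms.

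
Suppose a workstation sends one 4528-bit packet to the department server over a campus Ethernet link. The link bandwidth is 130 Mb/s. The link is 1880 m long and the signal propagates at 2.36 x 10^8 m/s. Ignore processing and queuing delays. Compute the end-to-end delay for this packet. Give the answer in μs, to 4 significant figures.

42.80 μs

Transmission delay = L/R = 4528 / 130000000 = 34.8308 μs.
Propagation delay = d/s = 1880 m / 236000000 m/s = 7.9661 μs.
Total = 42.80 μs.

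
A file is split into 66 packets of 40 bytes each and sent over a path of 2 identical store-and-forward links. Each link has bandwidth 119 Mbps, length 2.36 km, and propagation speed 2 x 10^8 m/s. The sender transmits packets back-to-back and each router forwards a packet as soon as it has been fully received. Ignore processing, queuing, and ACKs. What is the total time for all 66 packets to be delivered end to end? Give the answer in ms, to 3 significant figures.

0.204 ms

Per-hop transmission t_tx = L/R = 320/119000000 = 0.00268908 ms.
Per-hop propagation t_prop = 2360/200000000 = 0.0118 ms.
Pipeline fill: first packet needs 2·t_tx to clear all hops; remaining 65 packets each add one t_tx.
Total = (2+66-1)·t_tx + 2·t_prop = 67·0.00268908 + 2·0.0118 = 0.204 ms.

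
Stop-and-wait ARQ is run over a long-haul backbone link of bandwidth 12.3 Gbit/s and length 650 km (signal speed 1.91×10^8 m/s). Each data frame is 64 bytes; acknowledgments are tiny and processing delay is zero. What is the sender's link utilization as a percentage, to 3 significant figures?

t_tx = L/R = 512/12300000000 = 4.1626e-08 s.
t_prop = 650000/191000000 = 0.00340314 s; RTT = 0.00680628 s.
Cycle = t_tx + RTT = 0.00680632 s.
Utilization = t_tx / cycle = 4.1626e-08/0.00680632 = 0.000612 %.

0.000612 %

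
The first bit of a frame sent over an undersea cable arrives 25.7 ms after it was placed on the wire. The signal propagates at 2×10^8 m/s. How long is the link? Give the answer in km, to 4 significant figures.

d = s × t_prop = 200000000 × 0.0257 = 5140 km.

5140 km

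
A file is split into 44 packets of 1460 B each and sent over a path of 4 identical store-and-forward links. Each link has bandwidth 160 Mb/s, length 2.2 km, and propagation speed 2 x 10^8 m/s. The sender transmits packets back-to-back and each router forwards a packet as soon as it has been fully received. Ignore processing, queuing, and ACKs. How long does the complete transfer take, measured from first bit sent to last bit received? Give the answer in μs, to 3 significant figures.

Per-hop transmission t_tx = L/R = 11680/160000000 = 73 μs.
Per-hop propagation t_prop = 2200/200000000 = 11 μs.
Pipeline fill: first packet needs 4·t_tx to clear all hops; remaining 43 packets each add one t_tx.
Total = (4+44-1)·t_tx + 4·t_prop = 47·73 + 4·11 = 3480 μs.

3480 μs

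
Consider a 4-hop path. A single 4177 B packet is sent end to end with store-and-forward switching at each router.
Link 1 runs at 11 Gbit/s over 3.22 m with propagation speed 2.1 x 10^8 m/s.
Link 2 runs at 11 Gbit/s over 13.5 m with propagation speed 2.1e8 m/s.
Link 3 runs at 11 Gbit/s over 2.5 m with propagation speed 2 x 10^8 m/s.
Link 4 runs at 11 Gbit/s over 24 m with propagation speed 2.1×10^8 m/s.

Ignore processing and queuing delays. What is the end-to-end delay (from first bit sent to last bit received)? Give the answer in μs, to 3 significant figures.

12.4 μs

L = 4177 × 8 = 33416 bits.
Transmission delay per hop = L/R = 33416/11000000000 = 3.03782 μs; 4 hops → 12.1513 μs.
Propagation delays (d/s per hop): 0.0153333, 0.0642857, 0.0125, 0.114286 μs; sum = 0.206405 μs.
End-to-end = 12.4 μs.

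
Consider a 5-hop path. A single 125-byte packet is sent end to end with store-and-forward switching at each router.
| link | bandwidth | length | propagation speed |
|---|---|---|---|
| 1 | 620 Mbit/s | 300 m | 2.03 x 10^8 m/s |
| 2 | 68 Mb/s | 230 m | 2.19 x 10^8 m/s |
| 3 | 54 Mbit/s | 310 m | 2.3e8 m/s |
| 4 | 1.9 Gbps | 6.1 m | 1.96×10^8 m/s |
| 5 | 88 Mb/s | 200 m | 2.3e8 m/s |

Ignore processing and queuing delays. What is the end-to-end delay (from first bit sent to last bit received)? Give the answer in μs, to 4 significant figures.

L = 125 × 8 = 1000 bits.
Transmission delays (L/R per hop): 1.6129, 14.7059, 18.5185, 0.526316, 11.3636 μs; sum = 46.7273 μs.
Propagation delays (d/s per hop): 1.47783, 1.05023, 1.34783, 0.0311224, 0.869565 μs; sum = 4.77657 μs.
End-to-end = 51.50 μs.

51.50 μs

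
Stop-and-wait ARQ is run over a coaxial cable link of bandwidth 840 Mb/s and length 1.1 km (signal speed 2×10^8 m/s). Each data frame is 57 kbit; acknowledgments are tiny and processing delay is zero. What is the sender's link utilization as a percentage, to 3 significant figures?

t_tx = L/R = 57000/840000000 = 6.78571e-05 s.
t_prop = 1100/200000000 = 5.5e-06 s; RTT = 1.1e-05 s.
Cycle = t_tx + RTT = 7.88571e-05 s.
Utilization = t_tx / cycle = 6.78571e-05/7.88571e-05 = 86.1 %.

86.1 %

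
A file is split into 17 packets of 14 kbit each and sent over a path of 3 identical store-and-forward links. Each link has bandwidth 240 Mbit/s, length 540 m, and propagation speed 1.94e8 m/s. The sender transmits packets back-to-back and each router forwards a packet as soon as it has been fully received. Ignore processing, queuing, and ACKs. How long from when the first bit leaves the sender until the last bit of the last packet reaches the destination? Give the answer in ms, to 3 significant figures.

1.12 ms

Per-hop transmission t_tx = L/R = 14000/240000000 = 0.0583333 ms.
Per-hop propagation t_prop = 540/194000000 = 0.00278351 ms.
Pipeline fill: first packet needs 3·t_tx to clear all hops; remaining 16 packets each add one t_tx.
Total = (3+17-1)·t_tx + 3·t_prop = 19·0.0583333 + 3·0.00278351 = 1.12 ms.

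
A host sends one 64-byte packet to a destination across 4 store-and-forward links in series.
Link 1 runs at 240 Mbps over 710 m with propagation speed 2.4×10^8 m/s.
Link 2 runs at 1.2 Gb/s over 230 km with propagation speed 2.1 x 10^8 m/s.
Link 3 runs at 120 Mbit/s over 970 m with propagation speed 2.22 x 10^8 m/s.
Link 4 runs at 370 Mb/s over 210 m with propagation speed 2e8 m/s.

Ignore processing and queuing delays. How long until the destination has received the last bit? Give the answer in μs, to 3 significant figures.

L = 64 × 8 = 512 bits.
Transmission delays (L/R per hop): 2.13333, 0.426667, 4.26667, 1.38378 μs; sum = 8.21045 μs.
Propagation delays (d/s per hop): 2.95833, 1095.24, 4.36937, 1.05 μs; sum = 1103.62 μs.
End-to-end = 1110 μs.

1110 μs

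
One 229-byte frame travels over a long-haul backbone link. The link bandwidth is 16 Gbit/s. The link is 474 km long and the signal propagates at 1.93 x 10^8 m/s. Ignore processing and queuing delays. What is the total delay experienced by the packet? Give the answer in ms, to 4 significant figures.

2.456 ms

L = 229 × 8 = 1832 bits.
Transmission delay = L/R = 1832 / 16000000000 = 0.0001145 ms.
Propagation delay = d/s = 474000 m / 193000000 m/s = 2.45596 ms.
Total = 2.456 ms.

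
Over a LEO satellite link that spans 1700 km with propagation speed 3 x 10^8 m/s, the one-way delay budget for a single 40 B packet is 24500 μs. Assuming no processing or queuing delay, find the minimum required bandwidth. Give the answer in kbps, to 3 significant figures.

L = 320 bits.
Propagation delay = 1700000 / 300000000 = 5666.67 μs.
Transmission budget = 24500 − 5666.67 = 18833.3 μs.
R ≥ L / t_tx = 320 bits / 0.0188333 s = 17.0 kbps.

17.0 kbps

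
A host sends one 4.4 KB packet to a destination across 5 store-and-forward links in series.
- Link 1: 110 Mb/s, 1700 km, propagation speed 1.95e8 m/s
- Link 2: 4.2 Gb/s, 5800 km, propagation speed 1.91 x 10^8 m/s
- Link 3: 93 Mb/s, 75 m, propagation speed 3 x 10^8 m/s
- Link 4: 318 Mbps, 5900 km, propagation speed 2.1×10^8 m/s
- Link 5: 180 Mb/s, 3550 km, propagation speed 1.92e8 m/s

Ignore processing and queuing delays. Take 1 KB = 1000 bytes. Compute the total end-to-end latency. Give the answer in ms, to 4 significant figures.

L = 35200 bits.
Transmission delays (L/R per hop): 0.32, 0.00838095, 0.378495, 0.110692, 0.195556 ms; sum = 1.01312 ms.
Propagation delays (d/s per hop): 8.71795, 30.3665, 0.00025, 28.0952, 18.4896 ms; sum = 85.6695 ms.
End-to-end = 86.68 ms.

86.68 ms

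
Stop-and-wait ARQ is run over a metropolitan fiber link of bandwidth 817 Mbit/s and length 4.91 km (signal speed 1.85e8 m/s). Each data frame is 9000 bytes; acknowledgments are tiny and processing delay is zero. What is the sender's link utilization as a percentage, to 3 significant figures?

62.4 %

t_tx = L/R = 72000/817000000 = 8.81273e-05 s.
t_prop = 4910/185000000 = 2.65405e-05 s; RTT = 5.30811e-05 s.
Cycle = t_tx + RTT = 0.000141208 s.
Utilization = t_tx / cycle = 8.81273e-05/0.000141208 = 62.4 %.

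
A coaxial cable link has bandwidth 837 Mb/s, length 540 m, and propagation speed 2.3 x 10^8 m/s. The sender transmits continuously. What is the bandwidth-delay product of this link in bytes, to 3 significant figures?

Propagation delay = 540 / 2.3e+08 = 2.34783e-06 s.
BDP = R × t_prop = 837000000 × 2.34783e-06 = 1965.13 bits.
In bytes: 1965.13/8 = 246 bytes.

246 bytes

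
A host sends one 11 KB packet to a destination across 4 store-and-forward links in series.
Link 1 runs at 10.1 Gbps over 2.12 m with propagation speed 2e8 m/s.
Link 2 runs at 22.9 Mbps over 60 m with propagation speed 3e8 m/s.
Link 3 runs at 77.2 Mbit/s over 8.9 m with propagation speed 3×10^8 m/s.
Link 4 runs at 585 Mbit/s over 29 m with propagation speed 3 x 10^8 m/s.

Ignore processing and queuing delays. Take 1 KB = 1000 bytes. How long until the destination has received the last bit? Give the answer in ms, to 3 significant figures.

L = 88000 bits.
Transmission delays (L/R per hop): 0.00871287, 3.84279, 1.1399, 0.150427 ms; sum = 5.14183 ms.
Propagation delays (d/s per hop): 1.06e-05, 0.0002, 2.96667e-05, 9.66667e-05 ms; sum = 0.000336933 ms.
End-to-end = 5.14 ms.

5.14 ms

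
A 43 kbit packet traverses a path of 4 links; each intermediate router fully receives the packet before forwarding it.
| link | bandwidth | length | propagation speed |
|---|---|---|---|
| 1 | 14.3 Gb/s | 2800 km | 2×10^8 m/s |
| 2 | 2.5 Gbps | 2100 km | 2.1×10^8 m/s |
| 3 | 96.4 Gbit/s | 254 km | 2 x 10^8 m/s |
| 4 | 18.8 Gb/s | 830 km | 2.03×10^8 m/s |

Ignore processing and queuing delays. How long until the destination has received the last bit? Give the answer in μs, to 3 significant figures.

29400 μs

L = 43000 bits.
Transmission delays (L/R per hop): 3.00699, 17.2, 0.446058, 2.28723 μs; sum = 22.9403 μs.
Propagation delays (d/s per hop): 14000, 10000, 1270, 4088.67 μs; sum = 29358.7 μs.
End-to-end = 29400 μs.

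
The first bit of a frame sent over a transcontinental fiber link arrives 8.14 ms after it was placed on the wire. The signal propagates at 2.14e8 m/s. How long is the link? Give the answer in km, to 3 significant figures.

1740 km

d = s × t_prop = 214000000 × 0.00814 = 1740 km.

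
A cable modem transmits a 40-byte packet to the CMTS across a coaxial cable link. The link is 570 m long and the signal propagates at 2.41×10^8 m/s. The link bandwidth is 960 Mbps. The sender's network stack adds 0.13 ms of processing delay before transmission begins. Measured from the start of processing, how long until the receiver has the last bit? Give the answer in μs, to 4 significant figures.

132.7 μs

L = 40 × 8 = 320 bits.
Transmission delay = L/R = 320 / 960000000 = 0.333333 μs.
Propagation delay = d/s = 570 m / 241000000 m/s = 2.36515 μs.
Plus processing delay 0.13 ms = 130 μs.
Total = 132.7 μs.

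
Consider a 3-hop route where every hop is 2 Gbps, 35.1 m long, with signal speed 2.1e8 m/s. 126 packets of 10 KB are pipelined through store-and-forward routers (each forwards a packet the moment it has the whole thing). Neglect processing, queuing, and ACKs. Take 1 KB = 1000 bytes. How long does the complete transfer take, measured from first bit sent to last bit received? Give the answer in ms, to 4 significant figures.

5.121 ms

Per-hop transmission t_tx = L/R = 80000/2000000000 = 0.04 ms.
Per-hop propagation t_prop = 35.1/210000000 = 0.000167143 ms.
Pipeline fill: first packet needs 3·t_tx to clear all hops; remaining 125 packets each add one t_tx.
Total = (3+126-1)·t_tx + 3·t_prop = 128·0.04 + 3·0.000167143 = 5.121 ms.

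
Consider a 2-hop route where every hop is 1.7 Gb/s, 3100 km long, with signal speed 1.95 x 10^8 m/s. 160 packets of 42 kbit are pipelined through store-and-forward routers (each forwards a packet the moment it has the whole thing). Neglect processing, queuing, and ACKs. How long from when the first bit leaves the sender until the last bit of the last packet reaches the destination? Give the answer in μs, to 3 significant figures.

Per-hop transmission t_tx = L/R = 42000/1700000000 = 24.7059 μs.
Per-hop propagation t_prop = 3100000/195000000 = 15897.4 μs.
Pipeline fill: first packet needs 2·t_tx to clear all hops; remaining 159 packets each add one t_tx.
Total = (2+160-1)·t_tx + 2·t_prop = 161·24.7059 + 2·15897.4 = 35800 μs.

35800 μs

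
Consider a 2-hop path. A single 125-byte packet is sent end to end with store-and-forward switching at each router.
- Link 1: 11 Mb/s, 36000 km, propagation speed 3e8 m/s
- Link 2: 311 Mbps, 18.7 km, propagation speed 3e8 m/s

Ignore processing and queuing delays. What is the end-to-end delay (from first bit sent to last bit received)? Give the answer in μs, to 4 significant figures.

L = 125 × 8 = 1000 bits.
Transmission delays (L/R per hop): 90.9091, 3.21543 μs; sum = 94.1245 μs.
Propagation delays (d/s per hop): 120000, 62.3333 μs; sum = 120062 μs.
End-to-end = 120200 μs.

120200 μs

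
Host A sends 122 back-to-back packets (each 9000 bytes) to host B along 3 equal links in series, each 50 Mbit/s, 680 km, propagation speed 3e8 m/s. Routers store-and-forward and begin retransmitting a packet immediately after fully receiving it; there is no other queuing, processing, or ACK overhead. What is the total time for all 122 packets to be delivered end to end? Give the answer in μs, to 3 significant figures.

185000 μs

Per-hop transmission t_tx = L/R = 72000/50000000 = 1440 μs.
Per-hop propagation t_prop = 680000/300000000 = 2266.67 μs.
Pipeline fill: first packet needs 3·t_tx to clear all hops; remaining 121 packets each add one t_tx.
Total = (3+122-1)·t_tx + 3·t_prop = 124·1440 + 3·2266.67 = 185000 μs.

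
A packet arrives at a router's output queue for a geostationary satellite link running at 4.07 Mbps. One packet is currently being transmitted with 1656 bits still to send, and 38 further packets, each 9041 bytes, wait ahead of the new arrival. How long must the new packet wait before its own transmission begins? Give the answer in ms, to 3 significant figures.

676 ms

Each queued packet: L/R = 72328/4.07e+06 = 17.771 ms.
38 queued → 675.298 ms.
Plus remaining 1656 bits of current packet: 0.40688 ms.
Queuing delay = 676 ms.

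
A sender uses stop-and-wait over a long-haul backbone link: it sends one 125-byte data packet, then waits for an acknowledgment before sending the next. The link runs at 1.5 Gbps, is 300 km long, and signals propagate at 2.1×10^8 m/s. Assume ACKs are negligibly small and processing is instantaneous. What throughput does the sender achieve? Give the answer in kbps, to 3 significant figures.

350 kbps

t_tx = L/R = 1000/1500000000 = 6.66667e-07 s.
t_prop = 300000/210000000 = 0.00142857 s; RTT = 0.00285714 s.
Cycle = t_tx + RTT = 0.00285781 s.
Throughput = L / cycle = 1000 / 0.00285781 = 350 kbps.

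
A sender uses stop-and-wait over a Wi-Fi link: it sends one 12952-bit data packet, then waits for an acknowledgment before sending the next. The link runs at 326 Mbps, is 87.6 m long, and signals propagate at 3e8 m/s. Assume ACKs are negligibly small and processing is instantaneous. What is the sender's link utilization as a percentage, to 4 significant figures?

98.55 %

t_tx = L/R = 12952/326000000 = 3.97301e-05 s.
t_prop = 87.6/300000000 = 2.92e-07 s; RTT = 5.84e-07 s.
Cycle = t_tx + RTT = 4.03141e-05 s.
Utilization = t_tx / cycle = 3.97301e-05/4.03141e-05 = 98.55 %.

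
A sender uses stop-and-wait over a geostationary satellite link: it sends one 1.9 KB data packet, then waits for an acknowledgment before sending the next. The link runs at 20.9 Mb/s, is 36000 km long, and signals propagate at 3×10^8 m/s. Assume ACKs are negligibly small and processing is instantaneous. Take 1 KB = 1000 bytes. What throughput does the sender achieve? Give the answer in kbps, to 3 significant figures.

t_tx = L/R = 15200/20900000 = 0.000727273 s.
t_prop = 36000000/300000000 = 0.12 s; RTT = 0.24 s.
Cycle = t_tx + RTT = 0.240727 s.
Throughput = L / cycle = 15200 / 0.240727 = 63.1 kbps.

63.1 kbps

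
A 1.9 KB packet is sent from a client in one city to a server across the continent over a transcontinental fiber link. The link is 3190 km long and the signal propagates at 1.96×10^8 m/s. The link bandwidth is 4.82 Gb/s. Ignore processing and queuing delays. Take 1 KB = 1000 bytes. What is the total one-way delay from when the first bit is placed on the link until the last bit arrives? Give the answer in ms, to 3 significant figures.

L = 15200 bits.
Transmission delay = L/R = 15200 / 4820000000 = 0.00315353 ms.
Propagation delay = d/s = 3190000 m / 196000000 m/s = 16.2755 ms.
Total = 16.3 ms.

16.3 ms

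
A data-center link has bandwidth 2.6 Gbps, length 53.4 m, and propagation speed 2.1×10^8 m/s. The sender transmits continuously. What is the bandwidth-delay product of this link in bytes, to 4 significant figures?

Propagation delay = 53.4 / 210000000 = 2.54286e-07 s.
BDP = R × t_prop = 2600000000 × 2.54286e-07 = 661.143 bits.
In bytes: 661.143/8 = 82.64 bytes.

82.64 bytes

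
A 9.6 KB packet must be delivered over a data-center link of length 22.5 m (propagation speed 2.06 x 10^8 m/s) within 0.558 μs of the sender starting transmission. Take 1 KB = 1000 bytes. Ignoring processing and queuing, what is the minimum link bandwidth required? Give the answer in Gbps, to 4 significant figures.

171.1 Gbps

L = 76800 bits.
Propagation delay = 22.5 / 206000000 = 0.109223 μs.
Transmission budget = 0.558 − 0.109223 = 0.448777 μs.
R ≥ L / t_tx = 76800 bits / 4.48777e-07 s = 171.1 Gbps.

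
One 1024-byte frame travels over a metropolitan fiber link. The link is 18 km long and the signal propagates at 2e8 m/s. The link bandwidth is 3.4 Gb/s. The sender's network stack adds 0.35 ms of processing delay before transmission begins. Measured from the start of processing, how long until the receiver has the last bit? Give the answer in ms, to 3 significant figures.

0.442 ms

L = 1024 × 8 = 8192 bits.
Transmission delay = L/R = 8192 / 3400000000 = 0.00240941 ms.
Propagation delay = d/s = 18000 m / 200000000 m/s = 0.09 ms.
Plus processing delay 0.35 ms = 0.35 ms.
Total = 0.442 ms.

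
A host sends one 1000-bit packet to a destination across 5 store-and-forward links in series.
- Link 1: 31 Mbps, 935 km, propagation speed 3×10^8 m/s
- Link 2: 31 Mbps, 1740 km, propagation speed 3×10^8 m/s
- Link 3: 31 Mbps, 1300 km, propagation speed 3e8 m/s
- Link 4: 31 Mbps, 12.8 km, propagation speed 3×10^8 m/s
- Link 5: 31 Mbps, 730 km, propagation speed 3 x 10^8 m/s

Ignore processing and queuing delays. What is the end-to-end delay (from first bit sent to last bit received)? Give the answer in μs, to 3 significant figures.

15900 μs

Transmission delay per hop = L/R = 1000/31000000 = 32.2581 μs; 5 hops → 161.29 μs.
Propagation delays (d/s per hop): 3116.67, 5800, 4333.33, 42.6667, 2433.33 μs; sum = 15726 μs.
End-to-end = 15900 μs.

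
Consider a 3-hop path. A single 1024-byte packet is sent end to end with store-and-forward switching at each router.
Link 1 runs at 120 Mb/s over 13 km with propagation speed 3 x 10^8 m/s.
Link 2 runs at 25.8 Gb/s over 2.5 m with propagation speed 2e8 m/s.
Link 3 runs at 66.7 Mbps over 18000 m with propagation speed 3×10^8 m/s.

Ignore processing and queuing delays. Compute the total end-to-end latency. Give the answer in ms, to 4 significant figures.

L = 1024 × 8 = 8192 bits.
Transmission delays (L/R per hop): 0.0682667, 0.000317519, 0.122819 ms; sum = 0.191403 ms.
Propagation delays (d/s per hop): 0.0433333, 1.25e-05, 0.06 ms; sum = 0.103346 ms.
End-to-end = 0.2947 ms.

0.2947 ms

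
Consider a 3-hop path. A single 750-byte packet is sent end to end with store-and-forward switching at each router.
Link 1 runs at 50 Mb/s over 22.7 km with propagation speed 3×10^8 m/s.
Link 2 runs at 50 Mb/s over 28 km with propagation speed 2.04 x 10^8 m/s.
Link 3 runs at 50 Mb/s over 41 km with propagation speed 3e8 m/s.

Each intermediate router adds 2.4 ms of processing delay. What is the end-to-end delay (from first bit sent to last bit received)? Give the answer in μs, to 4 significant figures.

L = 750 × 8 = 6000 bits.
Transmission delay per hop = L/R = 6000/50000000 = 120 μs; 3 hops → 360 μs.
Propagation delays (d/s per hop): 75.6667, 137.255, 136.667 μs; sum = 349.588 μs.
Processing at 2 router(s): 2 × 2.4 ms = 4800 μs.
End-to-end = 5510 μs.

5510 μs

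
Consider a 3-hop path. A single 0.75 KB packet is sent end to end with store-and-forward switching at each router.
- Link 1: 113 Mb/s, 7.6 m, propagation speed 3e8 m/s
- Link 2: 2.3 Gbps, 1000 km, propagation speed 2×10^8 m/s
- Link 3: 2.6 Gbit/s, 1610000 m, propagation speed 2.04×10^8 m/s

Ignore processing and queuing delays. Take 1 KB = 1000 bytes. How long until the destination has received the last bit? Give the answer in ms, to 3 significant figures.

L = 6000 bits.
Transmission delays (L/R per hop): 0.0530973, 0.0026087, 0.00230769 ms; sum = 0.0580137 ms.
Propagation delays (d/s per hop): 2.53333e-05, 5, 7.89216 ms; sum = 12.8922 ms.
End-to-end = 13.0 ms.

13.0 ms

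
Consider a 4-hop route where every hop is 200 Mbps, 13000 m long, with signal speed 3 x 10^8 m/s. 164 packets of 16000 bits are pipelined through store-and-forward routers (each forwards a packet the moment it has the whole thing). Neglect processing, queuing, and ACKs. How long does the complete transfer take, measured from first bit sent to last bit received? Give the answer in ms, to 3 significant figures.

13.5 ms

Per-hop transmission t_tx = L/R = 16000/200000000 = 0.08 ms.
Per-hop propagation t_prop = 13000/300000000 = 0.0433333 ms.
Pipeline fill: first packet needs 4·t_tx to clear all hops; remaining 163 packets each add one t_tx.
Total = (4+164-1)·t_tx + 4·t_prop = 167·0.08 + 4·0.0433333 = 13.5 ms.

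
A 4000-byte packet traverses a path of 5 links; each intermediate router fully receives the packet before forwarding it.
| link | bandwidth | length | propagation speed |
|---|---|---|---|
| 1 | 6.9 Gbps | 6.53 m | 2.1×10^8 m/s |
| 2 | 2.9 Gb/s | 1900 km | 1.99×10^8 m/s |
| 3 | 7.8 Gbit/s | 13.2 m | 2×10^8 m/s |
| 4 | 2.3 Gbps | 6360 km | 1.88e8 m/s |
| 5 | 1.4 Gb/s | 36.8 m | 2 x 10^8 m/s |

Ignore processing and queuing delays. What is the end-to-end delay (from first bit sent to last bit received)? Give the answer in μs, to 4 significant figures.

L = 4000 × 8 = 32000 bits.
Transmission delays (L/R per hop): 4.63768, 11.0345, 4.10256, 13.913, 22.8571 μs; sum = 56.5449 μs.
Propagation delays (d/s per hop): 0.0310952, 9547.74, 0.066, 33829.8, 0.184 μs; sum = 43377.8 μs.
End-to-end = 43430 μs.

43430 μs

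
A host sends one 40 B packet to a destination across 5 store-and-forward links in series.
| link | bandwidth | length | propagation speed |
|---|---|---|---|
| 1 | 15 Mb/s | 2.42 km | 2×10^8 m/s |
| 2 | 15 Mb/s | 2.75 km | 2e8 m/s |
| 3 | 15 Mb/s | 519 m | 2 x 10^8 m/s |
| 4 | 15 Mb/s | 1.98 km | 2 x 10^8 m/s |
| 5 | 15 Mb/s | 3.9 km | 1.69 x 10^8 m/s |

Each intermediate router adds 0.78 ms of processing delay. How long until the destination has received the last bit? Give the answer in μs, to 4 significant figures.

L = 40 × 8 = 320 bits.
Transmission delay per hop = L/R = 320/15000000 = 21.3333 μs; 5 hops → 106.667 μs.
Propagation delays (d/s per hop): 12.1, 13.75, 2.595, 9.9, 23.0769 μs; sum = 61.4219 μs.
Processing at 4 router(s): 4 × 0.78 ms = 3120 μs.
End-to-end = 3288 μs.

3288 μs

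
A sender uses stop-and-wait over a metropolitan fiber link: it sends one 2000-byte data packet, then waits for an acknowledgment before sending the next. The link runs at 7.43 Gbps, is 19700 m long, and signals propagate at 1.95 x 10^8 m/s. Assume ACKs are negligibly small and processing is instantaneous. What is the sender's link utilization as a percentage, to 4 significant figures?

1.055 %

t_tx = L/R = 16000/7430000000 = 2.15343e-06 s.
t_prop = 19700/195000000 = 0.000101026 s; RTT = 0.000202051 s.
Cycle = t_tx + RTT = 0.000204205 s.
Utilization = t_tx / cycle = 2.15343e-06/0.000204205 = 1.055 %.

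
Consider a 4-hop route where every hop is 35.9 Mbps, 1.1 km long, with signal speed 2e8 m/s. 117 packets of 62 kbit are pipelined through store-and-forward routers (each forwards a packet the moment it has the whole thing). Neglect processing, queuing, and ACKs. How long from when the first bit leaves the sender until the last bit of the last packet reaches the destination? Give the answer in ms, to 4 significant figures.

Per-hop transmission t_tx = L/R = 62000/35900000 = 1.72702 ms.
Per-hop propagation t_prop = 1100/200000000 = 0.0055 ms.
Pipeline fill: first packet needs 4·t_tx to clear all hops; remaining 116 packets each add one t_tx.
Total = (4+117-1)·t_tx + 4·t_prop = 120·1.72702 + 4·0.0055 = 207.3 ms.

207.3 ms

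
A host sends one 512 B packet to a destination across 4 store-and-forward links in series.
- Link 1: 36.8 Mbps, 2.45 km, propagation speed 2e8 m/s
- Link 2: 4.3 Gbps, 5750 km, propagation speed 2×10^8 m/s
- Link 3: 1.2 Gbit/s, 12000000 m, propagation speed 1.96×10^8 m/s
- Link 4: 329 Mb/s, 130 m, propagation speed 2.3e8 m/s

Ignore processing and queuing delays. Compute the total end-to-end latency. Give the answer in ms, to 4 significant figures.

90.12 ms

L = 512 × 8 = 4096 bits.
Transmission delays (L/R per hop): 0.111304, 0.000952558, 0.00341333, 0.0124498 ms; sum = 0.12812 ms.
Propagation delays (d/s per hop): 0.01225, 28.75, 61.2245, 0.000565217 ms; sum = 89.9873 ms.
End-to-end = 90.12 ms.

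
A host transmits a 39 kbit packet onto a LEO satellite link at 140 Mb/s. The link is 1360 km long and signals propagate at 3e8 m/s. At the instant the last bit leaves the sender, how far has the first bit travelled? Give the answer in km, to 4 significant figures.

83.57 km

t_tx = L/R = 39000/140000000 = 0.000278571 s.
Distance = s × t_tx = 300000000 × 0.000278571 = 83.57 km.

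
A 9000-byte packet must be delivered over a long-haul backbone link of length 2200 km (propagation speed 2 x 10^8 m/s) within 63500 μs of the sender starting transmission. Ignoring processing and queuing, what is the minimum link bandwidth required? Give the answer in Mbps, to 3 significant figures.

1.37 Mbps

L = 72000 bits.
Propagation delay = 2200000 / 200000000 = 11000 μs.
Transmission budget = 63500 − 11000 = 52500 μs.
R ≥ L / t_tx = 72000 bits / 0.0525 s = 1.37 Mbps.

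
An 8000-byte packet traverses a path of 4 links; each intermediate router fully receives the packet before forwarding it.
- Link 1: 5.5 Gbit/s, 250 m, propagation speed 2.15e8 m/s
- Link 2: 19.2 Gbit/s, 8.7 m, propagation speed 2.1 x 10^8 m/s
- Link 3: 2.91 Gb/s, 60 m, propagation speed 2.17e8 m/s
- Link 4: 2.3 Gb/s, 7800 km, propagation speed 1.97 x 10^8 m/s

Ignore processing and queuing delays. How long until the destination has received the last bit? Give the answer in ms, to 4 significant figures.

L = 8000 × 8 = 64000 bits.
Transmission delays (L/R per hop): 0.0116364, 0.00333333, 0.0219931, 0.0278261 ms; sum = 0.0647889 ms.
Propagation delays (d/s per hop): 0.00116279, 4.14286e-05, 0.000276498, 39.5939 ms; sum = 39.5954 ms.
End-to-end = 39.66 ms.

39.66 ms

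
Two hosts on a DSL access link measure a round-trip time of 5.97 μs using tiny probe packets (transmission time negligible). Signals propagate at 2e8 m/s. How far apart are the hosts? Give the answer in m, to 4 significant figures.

597.0 m

One-way propagation = RTT/2 = 2.985 μs.
d = s × t = 200000000 × 2.985e-06 = 597.0 m.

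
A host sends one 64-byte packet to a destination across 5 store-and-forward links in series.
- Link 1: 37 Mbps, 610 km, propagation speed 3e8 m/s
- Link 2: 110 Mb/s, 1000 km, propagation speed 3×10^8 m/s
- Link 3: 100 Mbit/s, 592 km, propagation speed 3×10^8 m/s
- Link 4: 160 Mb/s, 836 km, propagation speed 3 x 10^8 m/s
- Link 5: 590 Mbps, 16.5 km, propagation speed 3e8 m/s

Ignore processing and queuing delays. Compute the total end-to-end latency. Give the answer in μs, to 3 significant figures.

L = 64 × 8 = 512 bits.
Transmission delays (L/R per hop): 13.8378, 4.65455, 5.12, 3.2, 0.867797 μs; sum = 27.6802 μs.
Propagation delays (d/s per hop): 2033.33, 3333.33, 1973.33, 2786.67, 55 μs; sum = 10181.7 μs.
End-to-end = 10200 μs.

10200 μs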